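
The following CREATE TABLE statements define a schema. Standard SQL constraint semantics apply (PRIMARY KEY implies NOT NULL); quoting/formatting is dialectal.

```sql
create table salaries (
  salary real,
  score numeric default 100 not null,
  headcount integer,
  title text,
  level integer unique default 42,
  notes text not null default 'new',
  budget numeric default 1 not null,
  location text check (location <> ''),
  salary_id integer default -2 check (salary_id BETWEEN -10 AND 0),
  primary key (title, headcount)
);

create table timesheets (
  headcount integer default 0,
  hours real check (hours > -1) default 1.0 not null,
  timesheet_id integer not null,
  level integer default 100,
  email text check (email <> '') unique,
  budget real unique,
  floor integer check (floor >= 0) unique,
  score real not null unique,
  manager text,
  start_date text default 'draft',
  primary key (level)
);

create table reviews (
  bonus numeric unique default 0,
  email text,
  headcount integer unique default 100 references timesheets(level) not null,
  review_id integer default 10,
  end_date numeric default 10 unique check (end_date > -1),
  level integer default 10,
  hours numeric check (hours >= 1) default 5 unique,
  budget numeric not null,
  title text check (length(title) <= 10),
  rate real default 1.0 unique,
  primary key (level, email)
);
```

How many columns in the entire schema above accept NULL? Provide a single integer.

16

salaries: 4 nullable (salary, level, location, salary_id — PK (title, headcount) and explicit NOT NULL columns excluded).
timesheets: 6 nullable (headcount, email, budget, floor, manager, start_date — PK (level) and explicit NOT NULL columns excluded).
reviews: 6 nullable (bonus, review_id, end_date, hours, title, rate — PK (level, email) and explicit NOT NULL columns excluded).
Total: 4 + 6 + 6 = 16.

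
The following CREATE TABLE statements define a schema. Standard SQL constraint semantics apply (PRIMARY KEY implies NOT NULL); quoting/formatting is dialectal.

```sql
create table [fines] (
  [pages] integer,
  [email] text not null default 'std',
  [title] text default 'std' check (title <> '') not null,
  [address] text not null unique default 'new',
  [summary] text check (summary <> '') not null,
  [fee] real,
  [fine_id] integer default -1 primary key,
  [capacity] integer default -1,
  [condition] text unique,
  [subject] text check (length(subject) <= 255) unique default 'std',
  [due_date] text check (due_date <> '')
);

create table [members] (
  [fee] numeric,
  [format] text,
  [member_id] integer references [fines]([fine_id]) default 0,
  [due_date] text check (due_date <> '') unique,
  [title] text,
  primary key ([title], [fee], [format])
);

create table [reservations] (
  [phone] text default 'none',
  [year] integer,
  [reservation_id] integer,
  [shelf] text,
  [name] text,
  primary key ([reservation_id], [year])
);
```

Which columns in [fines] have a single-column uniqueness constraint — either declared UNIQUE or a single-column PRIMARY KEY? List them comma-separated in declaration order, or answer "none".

- pages: no UNIQUE or single-column PK constraint.
- email: no UNIQUE or single-column PK constraint.
- title: no UNIQUE or single-column PK constraint.
- address: declared UNIQUE → unique.
- summary: no UNIQUE or single-column PK constraint.
- fee: no UNIQUE or single-column PK constraint.
- fine_id: single-column PRIMARY KEY → unique.
- capacity: no UNIQUE or single-column PK constraint.
- condition: declared UNIQUE → unique.
- subject: declared UNIQUE → unique.
- due_date: no UNIQUE or single-column PK constraint.

address, fine_id, condition, subject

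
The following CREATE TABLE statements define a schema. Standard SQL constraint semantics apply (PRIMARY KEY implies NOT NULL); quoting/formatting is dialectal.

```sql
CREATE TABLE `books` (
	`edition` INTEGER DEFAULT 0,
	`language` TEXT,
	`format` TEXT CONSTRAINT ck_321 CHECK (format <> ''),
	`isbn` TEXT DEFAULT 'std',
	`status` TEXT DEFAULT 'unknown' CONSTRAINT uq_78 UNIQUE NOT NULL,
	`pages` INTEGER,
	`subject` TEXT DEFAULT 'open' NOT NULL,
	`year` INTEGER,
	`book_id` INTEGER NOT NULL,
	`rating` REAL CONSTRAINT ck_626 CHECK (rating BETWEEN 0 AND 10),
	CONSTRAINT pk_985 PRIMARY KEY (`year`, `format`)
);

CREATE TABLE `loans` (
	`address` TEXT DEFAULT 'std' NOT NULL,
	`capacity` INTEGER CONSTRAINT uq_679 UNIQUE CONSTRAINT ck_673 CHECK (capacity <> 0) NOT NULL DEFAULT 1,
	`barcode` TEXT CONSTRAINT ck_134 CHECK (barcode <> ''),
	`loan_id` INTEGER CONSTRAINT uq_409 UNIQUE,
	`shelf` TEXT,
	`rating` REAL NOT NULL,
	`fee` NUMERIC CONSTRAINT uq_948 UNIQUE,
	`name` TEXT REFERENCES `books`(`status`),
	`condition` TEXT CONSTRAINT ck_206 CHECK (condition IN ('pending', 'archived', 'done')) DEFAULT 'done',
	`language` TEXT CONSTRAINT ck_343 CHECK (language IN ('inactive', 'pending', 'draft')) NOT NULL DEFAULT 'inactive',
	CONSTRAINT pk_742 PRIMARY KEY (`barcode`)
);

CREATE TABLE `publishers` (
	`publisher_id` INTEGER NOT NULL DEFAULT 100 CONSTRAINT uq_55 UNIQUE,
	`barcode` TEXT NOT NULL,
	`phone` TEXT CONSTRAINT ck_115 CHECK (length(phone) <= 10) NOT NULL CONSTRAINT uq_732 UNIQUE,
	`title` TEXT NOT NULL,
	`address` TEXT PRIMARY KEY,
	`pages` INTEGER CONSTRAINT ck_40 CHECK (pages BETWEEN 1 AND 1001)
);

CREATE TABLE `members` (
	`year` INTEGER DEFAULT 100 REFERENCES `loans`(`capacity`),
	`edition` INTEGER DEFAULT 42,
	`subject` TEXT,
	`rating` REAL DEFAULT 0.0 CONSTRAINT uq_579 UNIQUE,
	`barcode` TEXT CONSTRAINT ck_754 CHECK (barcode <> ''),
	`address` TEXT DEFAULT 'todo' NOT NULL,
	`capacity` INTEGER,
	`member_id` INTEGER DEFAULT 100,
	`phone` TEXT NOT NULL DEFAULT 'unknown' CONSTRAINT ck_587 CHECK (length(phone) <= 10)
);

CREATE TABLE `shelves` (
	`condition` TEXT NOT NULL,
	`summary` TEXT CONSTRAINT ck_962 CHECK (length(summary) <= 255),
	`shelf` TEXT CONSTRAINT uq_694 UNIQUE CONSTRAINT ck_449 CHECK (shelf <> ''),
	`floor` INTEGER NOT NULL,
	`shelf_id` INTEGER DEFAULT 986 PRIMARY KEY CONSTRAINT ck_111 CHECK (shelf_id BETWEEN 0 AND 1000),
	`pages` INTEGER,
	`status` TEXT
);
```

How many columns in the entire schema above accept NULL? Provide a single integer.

22

books: 5 nullable (edition, language, isbn, pages, rating — PK (year, format) and explicit NOT NULL columns excluded).
loans: 5 nullable (loan_id, shelf, fee, name, condition — PK (barcode) and explicit NOT NULL columns excluded).
publishers: 1 nullable (pages — PK (address) and explicit NOT NULL columns excluded).
members: 7 nullable (year, edition, subject, rating, barcode, capacity, member_id — PK none and explicit NOT NULL columns excluded).
shelves: 4 nullable (summary, shelf, pages, status — PK (shelf_id) and explicit NOT NULL columns excluded).
Total: 5 + 5 + 1 + 7 + 4 = 22.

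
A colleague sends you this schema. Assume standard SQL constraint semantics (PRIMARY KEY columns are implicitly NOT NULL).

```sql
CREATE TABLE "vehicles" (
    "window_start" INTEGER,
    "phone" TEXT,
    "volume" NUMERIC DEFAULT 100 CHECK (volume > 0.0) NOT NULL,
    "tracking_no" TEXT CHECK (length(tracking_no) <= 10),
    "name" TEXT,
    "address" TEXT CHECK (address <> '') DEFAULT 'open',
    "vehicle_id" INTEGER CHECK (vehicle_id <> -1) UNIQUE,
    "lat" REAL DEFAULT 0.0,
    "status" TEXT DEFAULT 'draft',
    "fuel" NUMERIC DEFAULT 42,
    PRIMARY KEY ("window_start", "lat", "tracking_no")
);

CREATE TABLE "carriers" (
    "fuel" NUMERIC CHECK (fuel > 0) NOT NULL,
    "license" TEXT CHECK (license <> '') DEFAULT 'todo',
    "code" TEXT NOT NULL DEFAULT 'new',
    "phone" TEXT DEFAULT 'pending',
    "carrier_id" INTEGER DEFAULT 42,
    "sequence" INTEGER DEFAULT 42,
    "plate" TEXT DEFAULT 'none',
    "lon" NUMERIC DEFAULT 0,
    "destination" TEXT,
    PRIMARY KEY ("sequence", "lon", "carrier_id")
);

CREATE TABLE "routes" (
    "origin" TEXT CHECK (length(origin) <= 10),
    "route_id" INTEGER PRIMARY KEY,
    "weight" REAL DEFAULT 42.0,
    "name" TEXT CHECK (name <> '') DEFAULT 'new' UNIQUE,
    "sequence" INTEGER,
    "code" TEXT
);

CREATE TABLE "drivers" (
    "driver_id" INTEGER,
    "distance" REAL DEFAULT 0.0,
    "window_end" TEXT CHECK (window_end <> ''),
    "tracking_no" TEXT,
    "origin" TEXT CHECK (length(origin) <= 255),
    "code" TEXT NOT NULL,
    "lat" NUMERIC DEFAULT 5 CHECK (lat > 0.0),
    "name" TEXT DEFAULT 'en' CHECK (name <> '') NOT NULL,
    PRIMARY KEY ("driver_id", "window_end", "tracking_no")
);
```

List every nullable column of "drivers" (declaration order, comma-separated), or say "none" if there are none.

- driver_id: part of the PRIMARY KEY, which implies NOT NULL → not nullable.
- distance: DEFAULT only fills an omitted column; an explicit NULL is still allowed → nullable.
- window_end: part of the PRIMARY KEY, which implies NOT NULL → not nullable.
- tracking_no: part of the PRIMARY KEY, which implies NOT NULL → not nullable.
- origin: CHECK does not forbid NULL (a CHECK constraint passes when its expression is NULL) → nullable.
- code: declared NOT NULL → not nullable.
- lat: CHECK does not forbid NULL (a CHECK constraint passes when its expression is NULL) → nullable.
- name: declared NOT NULL → not nullable.

distance, origin, lat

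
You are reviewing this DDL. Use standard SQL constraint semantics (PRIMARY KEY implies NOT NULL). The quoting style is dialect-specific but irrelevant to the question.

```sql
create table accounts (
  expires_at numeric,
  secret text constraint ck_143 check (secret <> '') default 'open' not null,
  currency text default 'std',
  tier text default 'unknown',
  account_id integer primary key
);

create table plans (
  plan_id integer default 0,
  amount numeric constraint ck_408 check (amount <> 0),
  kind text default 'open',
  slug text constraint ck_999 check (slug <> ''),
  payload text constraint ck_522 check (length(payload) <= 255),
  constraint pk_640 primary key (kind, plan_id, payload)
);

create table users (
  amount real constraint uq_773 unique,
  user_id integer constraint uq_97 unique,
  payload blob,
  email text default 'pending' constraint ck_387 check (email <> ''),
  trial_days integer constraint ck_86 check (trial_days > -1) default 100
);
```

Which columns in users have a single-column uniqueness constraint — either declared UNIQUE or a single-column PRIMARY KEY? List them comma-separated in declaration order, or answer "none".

- amount: declared UNIQUE → unique.
- user_id: declared UNIQUE → unique.
- payload: no UNIQUE or single-column PK constraint.
- email: no UNIQUE or single-column PK constraint.
- trial_days: no UNIQUE or single-column PK constraint.

amount, user_id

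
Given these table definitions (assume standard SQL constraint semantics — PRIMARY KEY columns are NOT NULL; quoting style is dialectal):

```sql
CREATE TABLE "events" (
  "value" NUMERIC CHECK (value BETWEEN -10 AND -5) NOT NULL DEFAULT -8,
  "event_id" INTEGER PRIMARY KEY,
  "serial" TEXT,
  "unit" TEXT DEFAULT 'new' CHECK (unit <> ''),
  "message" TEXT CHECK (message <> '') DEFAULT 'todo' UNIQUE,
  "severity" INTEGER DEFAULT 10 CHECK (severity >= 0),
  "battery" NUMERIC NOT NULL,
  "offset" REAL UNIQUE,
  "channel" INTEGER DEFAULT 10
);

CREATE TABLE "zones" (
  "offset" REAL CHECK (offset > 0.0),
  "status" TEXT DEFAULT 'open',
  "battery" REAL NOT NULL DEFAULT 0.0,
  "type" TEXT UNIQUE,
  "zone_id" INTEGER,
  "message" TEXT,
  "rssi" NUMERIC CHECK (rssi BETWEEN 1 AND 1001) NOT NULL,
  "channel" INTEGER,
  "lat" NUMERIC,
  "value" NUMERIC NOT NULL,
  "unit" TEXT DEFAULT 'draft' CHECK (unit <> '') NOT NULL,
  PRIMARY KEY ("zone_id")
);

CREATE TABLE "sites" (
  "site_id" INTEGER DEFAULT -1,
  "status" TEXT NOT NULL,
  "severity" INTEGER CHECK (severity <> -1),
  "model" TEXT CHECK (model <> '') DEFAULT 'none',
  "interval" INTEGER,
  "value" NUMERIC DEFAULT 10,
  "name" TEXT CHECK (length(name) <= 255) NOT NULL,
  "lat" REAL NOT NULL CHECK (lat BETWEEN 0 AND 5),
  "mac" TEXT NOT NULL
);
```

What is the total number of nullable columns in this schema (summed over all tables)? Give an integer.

17

events: 6 nullable (serial, unit, message, severity, offset, channel — PK (event_id) and explicit NOT NULL columns excluded).
zones: 6 nullable (offset, status, type, message, channel, lat — PK (zone_id) and explicit NOT NULL columns excluded).
sites: 5 nullable (site_id, severity, model, interval, value — PK none and explicit NOT NULL columns excluded).
Total: 6 + 6 + 5 = 17.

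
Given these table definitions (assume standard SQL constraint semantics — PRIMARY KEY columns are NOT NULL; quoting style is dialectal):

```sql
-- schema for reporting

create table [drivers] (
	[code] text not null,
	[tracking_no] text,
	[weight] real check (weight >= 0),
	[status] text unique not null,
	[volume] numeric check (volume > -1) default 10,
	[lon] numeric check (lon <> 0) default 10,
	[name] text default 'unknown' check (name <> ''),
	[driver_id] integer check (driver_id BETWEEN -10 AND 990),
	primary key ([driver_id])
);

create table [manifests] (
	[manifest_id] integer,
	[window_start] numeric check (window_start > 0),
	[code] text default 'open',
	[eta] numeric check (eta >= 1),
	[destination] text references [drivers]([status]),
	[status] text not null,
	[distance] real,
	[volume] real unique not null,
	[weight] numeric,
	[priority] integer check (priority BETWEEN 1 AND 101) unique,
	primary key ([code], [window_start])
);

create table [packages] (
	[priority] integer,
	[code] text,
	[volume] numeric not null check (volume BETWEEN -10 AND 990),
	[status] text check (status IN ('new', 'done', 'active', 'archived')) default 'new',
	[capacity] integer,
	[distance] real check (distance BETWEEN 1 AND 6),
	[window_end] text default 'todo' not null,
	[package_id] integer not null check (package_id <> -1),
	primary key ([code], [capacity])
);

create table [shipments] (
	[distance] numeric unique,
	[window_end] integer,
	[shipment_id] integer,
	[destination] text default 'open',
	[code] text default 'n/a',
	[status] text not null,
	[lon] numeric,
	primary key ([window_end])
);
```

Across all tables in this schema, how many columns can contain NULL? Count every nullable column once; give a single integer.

drivers: 5 nullable (tracking_no, weight, volume, lon, name — PK (driver_id) and explicit NOT NULL columns excluded).
manifests: 6 nullable (manifest_id, eta, destination, distance, weight, priority — PK (code, window_start) and explicit NOT NULL columns excluded).
packages: 3 nullable (priority, status, distance — PK (code, capacity) and explicit NOT NULL columns excluded).
shipments: 5 nullable (distance, shipment_id, destination, code, lon — PK (window_end) and explicit NOT NULL columns excluded).
Total: 5 + 6 + 3 + 5 = 19.

19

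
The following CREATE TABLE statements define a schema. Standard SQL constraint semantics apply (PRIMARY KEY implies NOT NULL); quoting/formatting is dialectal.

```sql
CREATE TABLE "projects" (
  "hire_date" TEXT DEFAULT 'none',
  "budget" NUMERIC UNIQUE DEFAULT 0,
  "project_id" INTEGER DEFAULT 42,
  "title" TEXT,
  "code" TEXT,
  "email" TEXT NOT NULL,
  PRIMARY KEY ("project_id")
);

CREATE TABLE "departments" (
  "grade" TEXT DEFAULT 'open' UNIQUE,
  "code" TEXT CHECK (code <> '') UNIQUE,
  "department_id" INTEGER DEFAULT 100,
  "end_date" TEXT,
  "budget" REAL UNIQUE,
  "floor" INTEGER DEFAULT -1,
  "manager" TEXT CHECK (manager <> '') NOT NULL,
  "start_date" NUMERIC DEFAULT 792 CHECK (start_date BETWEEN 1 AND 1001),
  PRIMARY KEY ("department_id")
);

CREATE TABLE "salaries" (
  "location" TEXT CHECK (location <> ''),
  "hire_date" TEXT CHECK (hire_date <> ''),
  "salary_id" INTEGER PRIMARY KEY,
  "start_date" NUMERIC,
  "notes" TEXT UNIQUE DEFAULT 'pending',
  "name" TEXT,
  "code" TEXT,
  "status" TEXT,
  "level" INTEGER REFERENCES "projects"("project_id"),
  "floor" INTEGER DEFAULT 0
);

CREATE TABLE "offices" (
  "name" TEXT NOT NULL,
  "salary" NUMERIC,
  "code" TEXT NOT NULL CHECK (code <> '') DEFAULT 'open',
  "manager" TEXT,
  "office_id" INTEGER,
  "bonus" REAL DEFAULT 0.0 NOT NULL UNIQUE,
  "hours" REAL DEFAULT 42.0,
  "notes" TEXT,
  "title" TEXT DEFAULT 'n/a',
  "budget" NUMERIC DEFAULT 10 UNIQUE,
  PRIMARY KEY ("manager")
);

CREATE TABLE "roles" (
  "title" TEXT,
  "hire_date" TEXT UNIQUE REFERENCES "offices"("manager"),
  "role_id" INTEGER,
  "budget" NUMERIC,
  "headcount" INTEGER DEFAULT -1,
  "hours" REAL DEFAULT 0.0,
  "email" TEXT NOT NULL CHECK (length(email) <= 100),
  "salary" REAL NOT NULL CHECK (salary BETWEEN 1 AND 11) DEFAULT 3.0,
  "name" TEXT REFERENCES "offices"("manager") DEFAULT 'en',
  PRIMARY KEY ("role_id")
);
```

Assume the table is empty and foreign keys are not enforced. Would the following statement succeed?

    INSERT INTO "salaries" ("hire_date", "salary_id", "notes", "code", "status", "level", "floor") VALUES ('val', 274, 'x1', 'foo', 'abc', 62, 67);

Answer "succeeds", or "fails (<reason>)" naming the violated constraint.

NOT NULL columns: salary_id is supplied.
CHECK constraints: 'val' satisfies (hire_date <> '').
No constraint is violated.

succeeds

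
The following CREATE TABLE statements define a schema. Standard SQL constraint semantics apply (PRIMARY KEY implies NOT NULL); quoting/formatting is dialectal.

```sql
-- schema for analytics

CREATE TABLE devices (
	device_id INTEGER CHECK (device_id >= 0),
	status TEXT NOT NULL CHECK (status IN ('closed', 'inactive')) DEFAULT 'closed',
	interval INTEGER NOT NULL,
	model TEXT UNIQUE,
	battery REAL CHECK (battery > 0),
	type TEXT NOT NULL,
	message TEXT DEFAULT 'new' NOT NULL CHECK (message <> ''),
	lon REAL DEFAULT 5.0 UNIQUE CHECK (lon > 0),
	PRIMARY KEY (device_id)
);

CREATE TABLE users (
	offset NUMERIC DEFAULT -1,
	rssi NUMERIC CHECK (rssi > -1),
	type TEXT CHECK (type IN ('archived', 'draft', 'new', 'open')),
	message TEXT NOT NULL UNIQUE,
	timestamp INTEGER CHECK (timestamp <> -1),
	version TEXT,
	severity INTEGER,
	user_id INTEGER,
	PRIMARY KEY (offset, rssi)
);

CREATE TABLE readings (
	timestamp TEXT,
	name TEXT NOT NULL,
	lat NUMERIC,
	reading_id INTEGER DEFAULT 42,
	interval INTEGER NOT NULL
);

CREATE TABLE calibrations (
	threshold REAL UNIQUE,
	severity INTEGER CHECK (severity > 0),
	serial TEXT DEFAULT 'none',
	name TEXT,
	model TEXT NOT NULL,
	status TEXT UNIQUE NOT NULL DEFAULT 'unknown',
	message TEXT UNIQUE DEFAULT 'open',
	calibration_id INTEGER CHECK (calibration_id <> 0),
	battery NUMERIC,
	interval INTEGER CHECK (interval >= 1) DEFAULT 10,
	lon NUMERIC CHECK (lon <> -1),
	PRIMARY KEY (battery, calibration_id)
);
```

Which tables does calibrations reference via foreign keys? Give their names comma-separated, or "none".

No column in calibrations has a REFERENCES clause.

none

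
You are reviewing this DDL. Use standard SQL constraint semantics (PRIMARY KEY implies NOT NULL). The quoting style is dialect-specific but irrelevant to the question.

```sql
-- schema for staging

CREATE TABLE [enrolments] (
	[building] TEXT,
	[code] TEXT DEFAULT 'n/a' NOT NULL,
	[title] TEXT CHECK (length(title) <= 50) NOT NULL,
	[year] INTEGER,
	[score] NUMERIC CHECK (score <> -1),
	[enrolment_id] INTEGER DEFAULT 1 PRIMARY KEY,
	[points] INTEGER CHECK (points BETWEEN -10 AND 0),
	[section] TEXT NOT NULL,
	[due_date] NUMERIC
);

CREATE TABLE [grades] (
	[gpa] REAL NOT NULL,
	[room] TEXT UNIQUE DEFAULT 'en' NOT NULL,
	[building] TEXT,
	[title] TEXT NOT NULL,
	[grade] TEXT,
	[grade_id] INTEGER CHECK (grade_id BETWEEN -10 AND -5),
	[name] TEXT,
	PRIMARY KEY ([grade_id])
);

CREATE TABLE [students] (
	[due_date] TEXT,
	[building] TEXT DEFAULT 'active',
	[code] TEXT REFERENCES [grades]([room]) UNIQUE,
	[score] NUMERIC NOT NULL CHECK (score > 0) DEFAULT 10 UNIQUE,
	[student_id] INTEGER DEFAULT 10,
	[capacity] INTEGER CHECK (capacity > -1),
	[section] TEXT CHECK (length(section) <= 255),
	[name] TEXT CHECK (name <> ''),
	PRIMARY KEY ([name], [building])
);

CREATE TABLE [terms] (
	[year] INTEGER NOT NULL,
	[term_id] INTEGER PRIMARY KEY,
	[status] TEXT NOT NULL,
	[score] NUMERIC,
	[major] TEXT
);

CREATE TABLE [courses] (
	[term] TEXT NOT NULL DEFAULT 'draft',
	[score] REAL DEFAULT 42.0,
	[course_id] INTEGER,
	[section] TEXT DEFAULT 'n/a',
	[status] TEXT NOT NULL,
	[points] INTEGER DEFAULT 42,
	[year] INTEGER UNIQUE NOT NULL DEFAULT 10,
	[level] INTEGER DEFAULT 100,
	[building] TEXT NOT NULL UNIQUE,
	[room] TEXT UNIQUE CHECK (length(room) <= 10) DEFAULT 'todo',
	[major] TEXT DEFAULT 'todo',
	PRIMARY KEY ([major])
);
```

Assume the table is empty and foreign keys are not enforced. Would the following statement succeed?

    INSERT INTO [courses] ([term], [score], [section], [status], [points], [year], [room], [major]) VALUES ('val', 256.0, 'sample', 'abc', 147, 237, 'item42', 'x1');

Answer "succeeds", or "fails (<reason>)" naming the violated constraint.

fails (NOT NULL on building)

building is omitted from the column list and has no DEFAULT, so it would receive NULL.
But building is declared NOT NULL.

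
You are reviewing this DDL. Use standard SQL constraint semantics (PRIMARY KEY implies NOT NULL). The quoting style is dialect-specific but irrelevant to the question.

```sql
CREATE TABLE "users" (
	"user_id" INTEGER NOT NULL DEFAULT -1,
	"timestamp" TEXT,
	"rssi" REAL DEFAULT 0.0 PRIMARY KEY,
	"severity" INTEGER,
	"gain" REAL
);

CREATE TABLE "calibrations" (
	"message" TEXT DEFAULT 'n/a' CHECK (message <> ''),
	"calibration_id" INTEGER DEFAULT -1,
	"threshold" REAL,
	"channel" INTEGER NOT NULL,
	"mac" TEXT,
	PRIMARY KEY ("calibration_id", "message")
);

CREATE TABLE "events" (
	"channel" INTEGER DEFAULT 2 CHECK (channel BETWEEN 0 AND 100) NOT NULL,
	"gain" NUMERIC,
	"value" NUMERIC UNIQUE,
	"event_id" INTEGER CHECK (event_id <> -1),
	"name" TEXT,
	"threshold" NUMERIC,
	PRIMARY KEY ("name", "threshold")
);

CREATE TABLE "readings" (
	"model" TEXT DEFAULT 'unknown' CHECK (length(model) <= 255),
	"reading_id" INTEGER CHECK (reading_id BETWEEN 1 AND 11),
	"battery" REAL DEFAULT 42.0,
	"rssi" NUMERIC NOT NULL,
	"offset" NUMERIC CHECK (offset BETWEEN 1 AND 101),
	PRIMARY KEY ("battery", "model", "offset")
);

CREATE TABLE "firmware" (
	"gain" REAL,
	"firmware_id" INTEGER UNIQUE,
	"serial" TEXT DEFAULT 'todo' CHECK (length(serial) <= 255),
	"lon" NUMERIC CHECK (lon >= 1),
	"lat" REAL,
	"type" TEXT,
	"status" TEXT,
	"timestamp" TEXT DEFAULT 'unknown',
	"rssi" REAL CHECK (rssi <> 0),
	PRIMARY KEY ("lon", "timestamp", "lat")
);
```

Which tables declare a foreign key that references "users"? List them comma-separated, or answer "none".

No REFERENCES clause anywhere in the schema names users.

none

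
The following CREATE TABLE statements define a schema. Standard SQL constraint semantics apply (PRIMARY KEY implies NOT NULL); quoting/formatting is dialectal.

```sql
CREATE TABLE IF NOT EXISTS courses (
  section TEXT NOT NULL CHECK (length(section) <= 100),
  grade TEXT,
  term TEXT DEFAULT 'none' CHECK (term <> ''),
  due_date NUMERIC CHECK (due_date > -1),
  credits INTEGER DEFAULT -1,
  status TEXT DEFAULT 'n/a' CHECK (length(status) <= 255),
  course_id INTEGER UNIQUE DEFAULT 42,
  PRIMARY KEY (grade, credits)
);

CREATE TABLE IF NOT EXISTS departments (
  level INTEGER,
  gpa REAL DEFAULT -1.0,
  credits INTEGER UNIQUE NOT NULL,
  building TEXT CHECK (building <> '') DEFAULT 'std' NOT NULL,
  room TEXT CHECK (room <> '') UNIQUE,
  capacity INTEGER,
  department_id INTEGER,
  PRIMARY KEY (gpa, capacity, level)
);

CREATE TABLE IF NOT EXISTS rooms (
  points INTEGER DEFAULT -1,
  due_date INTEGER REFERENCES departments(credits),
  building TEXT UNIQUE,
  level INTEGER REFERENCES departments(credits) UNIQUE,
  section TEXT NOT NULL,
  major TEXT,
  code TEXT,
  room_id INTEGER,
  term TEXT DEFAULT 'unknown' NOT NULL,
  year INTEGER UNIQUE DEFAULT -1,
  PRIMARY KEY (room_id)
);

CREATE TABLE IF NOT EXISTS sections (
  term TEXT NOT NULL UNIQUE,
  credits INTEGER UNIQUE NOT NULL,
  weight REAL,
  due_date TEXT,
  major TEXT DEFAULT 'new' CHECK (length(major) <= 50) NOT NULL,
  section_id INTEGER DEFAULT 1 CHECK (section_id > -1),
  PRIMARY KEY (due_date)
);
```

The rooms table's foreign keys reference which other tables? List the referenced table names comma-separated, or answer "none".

departments

- due_date REFERENCES departments(credits).
- level REFERENCES departments(credits).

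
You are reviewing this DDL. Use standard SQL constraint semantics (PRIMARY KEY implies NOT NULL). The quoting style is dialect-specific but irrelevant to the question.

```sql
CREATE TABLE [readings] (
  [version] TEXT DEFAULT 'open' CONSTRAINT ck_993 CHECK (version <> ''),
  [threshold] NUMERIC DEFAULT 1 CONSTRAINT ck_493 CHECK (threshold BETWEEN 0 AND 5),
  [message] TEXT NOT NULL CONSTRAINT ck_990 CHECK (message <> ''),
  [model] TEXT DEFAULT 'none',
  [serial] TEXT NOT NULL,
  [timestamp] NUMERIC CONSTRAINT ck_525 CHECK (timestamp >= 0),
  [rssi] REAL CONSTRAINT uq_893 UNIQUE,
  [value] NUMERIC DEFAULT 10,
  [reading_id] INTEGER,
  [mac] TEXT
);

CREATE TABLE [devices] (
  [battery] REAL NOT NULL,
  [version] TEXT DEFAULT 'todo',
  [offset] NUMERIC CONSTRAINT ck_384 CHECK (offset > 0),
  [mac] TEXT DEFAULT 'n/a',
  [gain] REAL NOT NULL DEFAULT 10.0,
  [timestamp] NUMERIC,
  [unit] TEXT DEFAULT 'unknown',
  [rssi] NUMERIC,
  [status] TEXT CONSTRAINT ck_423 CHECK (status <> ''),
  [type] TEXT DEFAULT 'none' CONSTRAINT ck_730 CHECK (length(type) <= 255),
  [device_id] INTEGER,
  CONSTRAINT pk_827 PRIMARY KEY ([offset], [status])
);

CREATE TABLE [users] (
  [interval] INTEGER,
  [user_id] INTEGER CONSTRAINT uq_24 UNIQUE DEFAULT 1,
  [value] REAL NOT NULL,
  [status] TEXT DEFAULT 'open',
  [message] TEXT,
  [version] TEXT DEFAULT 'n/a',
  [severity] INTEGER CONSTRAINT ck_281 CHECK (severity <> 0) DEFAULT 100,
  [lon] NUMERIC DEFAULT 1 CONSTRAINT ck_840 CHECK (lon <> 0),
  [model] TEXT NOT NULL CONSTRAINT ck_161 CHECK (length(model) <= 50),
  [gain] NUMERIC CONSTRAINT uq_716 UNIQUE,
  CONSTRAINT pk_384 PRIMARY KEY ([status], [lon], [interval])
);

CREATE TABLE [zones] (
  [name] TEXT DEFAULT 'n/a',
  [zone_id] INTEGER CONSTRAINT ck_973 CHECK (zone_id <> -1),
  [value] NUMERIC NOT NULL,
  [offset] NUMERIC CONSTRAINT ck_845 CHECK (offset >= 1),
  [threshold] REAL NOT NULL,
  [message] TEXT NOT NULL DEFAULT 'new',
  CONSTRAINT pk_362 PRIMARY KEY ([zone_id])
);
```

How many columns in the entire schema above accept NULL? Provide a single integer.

22

readings: 8 nullable (version, threshold, model, timestamp, rssi, value, reading_id, mac — PK none and explicit NOT NULL columns excluded).
devices: 7 nullable (version, mac, timestamp, unit, rssi, type, device_id — PK (offset, status) and explicit NOT NULL columns excluded).
users: 5 nullable (user_id, message, version, severity, gain — PK (status, lon, interval) and explicit NOT NULL columns excluded).
zones: 2 nullable (name, offset — PK (zone_id) and explicit NOT NULL columns excluded).
Total: 8 + 7 + 5 + 2 = 22.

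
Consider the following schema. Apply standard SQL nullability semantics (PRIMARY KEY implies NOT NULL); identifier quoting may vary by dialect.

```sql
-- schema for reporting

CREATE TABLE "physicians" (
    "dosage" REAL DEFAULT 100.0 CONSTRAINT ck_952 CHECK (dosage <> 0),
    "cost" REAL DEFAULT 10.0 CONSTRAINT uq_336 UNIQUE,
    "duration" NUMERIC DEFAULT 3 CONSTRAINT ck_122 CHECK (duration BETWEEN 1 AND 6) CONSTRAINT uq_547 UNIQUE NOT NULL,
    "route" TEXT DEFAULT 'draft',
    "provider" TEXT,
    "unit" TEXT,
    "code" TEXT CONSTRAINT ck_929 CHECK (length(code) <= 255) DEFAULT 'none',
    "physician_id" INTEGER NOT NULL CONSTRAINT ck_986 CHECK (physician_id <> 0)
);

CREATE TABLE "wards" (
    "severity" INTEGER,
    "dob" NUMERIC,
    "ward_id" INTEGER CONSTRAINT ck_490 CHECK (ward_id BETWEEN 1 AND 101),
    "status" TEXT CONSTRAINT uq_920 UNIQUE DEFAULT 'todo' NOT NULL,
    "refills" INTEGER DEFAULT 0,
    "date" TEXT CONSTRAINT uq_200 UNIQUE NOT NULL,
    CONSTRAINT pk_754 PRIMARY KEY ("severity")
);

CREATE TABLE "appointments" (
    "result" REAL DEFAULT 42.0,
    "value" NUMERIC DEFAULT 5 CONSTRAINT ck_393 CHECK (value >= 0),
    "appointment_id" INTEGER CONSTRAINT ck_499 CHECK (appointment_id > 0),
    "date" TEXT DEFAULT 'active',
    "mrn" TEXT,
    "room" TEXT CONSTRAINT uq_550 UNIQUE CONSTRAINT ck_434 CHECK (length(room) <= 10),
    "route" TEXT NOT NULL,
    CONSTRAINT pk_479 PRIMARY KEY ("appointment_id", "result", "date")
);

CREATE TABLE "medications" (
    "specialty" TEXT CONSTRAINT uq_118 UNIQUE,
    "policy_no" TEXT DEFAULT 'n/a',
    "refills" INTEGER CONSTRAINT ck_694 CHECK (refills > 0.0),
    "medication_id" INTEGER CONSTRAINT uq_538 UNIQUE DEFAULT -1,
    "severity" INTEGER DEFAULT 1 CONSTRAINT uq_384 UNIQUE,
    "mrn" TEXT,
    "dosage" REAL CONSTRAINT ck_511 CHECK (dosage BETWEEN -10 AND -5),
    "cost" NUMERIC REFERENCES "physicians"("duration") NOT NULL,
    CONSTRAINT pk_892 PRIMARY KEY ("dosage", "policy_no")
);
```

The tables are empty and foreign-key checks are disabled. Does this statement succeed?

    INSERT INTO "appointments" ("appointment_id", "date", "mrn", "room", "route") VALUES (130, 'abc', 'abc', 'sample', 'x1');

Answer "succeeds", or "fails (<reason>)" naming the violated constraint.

NOT NULL columns: appointment_id is supplied; date is supplied; result defaults to 42.0; route is supplied.
CHECK constraints: 130 satisfies (appointment_id > 0); 'sample' satisfies (length(room) <= 10).
No constraint is violated.

succeeds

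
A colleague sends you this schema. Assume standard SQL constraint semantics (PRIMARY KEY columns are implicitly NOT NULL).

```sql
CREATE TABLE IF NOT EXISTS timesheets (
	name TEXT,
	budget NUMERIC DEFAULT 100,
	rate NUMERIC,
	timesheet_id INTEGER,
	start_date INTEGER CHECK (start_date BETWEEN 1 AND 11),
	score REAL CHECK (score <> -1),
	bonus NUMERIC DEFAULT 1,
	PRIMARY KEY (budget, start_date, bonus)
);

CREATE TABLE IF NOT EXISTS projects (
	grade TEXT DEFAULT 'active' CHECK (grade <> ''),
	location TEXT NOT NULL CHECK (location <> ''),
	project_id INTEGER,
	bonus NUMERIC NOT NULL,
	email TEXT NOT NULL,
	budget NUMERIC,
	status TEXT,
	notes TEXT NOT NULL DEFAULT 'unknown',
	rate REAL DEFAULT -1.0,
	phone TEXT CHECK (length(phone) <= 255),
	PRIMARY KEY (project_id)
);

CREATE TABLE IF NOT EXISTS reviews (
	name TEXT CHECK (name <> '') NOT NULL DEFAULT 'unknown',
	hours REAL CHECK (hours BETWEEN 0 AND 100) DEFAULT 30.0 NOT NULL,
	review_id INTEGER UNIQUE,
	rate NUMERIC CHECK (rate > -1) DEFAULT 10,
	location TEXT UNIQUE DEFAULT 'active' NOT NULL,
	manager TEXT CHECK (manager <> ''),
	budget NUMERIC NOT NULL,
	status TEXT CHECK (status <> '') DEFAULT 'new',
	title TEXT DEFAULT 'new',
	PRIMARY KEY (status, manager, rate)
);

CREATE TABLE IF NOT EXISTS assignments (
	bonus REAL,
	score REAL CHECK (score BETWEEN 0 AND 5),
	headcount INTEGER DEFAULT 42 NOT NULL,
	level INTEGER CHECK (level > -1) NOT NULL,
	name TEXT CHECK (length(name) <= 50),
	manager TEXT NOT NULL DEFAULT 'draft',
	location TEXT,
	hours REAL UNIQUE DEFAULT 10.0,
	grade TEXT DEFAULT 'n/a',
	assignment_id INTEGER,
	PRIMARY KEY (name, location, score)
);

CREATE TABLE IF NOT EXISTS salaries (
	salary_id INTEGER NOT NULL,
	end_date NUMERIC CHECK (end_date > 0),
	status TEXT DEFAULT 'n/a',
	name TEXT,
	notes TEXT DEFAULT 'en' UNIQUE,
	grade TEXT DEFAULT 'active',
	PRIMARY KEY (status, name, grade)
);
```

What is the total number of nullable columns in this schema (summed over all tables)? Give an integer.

timesheets: 4 nullable (name, rate, timesheet_id, score — PK (budget, start_date, bonus) and explicit NOT NULL columns excluded).
projects: 5 nullable (grade, budget, status, rate, phone — PK (project_id) and explicit NOT NULL columns excluded).
reviews: 2 nullable (review_id, title — PK (status, manager, rate) and explicit NOT NULL columns excluded).
assignments: 4 nullable (bonus, hours, grade, assignment_id — PK (name, location, score) and explicit NOT NULL columns excluded).
salaries: 2 nullable (end_date, notes — PK (status, name, grade) and explicit NOT NULL columns excluded).
Total: 4 + 5 + 2 + 4 + 2 = 17.

17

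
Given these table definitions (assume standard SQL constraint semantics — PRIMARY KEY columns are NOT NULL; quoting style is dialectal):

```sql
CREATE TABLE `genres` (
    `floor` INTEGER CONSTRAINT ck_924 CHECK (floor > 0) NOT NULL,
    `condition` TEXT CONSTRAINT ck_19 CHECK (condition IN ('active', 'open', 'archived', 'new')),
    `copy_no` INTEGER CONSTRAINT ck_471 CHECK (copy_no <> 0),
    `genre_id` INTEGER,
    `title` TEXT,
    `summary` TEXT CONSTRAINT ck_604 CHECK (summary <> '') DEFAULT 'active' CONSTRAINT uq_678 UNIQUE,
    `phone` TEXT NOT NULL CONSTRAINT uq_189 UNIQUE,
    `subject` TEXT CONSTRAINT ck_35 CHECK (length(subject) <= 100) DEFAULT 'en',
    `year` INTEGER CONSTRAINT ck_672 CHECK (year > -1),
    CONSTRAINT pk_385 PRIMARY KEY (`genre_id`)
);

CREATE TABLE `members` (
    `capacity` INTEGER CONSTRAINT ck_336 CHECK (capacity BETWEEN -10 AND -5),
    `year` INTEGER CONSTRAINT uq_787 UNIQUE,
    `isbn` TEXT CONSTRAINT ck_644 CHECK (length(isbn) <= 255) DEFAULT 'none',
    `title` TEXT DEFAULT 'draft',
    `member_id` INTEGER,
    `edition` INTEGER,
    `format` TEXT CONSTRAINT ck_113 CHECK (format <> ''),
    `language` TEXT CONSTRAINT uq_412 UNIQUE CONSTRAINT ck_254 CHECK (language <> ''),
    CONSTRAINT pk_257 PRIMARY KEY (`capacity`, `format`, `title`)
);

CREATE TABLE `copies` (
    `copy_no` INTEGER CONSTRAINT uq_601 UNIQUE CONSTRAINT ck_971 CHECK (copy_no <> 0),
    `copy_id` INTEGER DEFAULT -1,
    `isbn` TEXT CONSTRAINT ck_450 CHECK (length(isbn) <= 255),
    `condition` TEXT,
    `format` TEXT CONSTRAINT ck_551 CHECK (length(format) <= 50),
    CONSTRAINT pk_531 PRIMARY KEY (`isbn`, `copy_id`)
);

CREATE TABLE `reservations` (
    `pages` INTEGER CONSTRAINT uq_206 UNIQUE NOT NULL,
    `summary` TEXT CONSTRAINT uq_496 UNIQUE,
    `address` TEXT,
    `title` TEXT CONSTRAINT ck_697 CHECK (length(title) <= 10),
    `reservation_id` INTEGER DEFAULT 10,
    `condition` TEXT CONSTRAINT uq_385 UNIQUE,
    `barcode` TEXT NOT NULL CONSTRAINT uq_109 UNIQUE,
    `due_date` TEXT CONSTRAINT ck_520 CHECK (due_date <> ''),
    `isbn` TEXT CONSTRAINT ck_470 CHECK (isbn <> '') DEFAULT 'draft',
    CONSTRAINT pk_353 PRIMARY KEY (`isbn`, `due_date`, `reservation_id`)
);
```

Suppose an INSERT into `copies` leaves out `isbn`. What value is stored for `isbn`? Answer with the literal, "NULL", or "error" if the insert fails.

isbn has no DEFAULT clause.
Omitting it would insert NULL, but it is part of the PRIMARY KEY, so the INSERT fails.

error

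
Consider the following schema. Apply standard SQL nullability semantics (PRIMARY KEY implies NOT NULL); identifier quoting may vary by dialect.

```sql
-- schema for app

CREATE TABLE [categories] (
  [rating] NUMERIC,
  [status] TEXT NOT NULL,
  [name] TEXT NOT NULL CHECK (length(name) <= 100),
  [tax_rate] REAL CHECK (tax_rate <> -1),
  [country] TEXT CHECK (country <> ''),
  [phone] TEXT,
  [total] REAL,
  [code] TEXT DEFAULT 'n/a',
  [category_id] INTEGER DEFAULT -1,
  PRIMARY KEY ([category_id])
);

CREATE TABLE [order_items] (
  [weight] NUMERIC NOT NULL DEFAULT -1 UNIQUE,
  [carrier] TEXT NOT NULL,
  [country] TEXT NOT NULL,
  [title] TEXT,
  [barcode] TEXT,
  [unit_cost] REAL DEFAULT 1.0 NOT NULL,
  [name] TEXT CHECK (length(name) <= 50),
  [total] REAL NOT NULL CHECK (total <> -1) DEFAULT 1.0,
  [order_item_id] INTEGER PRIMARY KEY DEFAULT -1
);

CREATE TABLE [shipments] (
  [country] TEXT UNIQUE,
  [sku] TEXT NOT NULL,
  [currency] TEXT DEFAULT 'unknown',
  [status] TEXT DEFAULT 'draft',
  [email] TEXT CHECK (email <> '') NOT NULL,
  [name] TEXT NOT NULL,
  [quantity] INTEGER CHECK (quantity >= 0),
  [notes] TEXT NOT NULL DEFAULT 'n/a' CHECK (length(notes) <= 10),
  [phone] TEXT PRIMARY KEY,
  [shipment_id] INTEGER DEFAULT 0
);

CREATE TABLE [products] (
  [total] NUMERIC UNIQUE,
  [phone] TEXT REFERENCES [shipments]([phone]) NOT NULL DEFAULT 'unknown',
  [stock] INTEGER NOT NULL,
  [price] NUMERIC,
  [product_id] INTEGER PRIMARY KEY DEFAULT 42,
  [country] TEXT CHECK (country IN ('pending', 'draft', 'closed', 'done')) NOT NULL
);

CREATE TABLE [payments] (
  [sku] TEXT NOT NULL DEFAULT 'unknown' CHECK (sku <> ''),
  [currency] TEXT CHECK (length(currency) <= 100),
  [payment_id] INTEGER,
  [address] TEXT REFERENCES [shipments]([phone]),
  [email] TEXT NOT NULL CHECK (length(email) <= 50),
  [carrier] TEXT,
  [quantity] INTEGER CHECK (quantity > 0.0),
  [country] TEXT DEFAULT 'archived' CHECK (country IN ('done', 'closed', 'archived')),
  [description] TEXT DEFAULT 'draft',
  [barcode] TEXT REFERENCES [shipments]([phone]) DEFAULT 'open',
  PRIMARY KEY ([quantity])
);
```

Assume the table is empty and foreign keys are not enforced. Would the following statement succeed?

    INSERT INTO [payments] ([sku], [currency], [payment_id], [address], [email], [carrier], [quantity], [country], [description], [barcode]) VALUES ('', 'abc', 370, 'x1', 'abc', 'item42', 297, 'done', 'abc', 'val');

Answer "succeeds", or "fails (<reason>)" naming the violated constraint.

The value '' for sku violates CHECK (sku <> '').

fails (CHECK on sku)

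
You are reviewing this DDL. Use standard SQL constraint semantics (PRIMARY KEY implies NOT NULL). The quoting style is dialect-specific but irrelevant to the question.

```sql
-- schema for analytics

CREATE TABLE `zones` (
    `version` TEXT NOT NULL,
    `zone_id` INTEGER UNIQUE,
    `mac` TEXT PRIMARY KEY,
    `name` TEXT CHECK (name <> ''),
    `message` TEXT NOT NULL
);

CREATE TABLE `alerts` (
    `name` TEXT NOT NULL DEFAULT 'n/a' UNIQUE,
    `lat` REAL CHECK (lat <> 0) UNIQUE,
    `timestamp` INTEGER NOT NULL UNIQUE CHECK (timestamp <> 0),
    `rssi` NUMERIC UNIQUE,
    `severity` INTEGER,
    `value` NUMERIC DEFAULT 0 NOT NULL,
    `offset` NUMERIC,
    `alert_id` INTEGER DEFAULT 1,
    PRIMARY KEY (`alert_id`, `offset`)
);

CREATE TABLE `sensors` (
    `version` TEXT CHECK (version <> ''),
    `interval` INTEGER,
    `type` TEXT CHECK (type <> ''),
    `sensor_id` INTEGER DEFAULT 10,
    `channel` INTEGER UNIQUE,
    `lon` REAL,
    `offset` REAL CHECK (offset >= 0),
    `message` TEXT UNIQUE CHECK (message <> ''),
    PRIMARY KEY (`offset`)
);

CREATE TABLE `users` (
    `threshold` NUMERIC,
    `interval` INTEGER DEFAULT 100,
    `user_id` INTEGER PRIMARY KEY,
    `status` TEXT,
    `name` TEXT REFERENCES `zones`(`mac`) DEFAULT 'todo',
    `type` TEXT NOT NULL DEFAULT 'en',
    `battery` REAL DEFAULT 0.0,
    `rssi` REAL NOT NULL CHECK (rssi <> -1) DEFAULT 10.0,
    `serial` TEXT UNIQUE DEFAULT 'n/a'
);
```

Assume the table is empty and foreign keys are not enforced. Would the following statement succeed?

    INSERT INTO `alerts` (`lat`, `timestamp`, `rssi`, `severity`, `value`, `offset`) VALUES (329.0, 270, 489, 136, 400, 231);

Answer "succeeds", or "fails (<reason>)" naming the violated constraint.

succeeds

NOT NULL columns: alert_id defaults to 1; name defaults to 'n/a'; offset is supplied; timestamp is supplied; value is supplied.
CHECK constraints: 329.0 satisfies (lat <> 0); 270 satisfies (timestamp <> 0).
No constraint is violated.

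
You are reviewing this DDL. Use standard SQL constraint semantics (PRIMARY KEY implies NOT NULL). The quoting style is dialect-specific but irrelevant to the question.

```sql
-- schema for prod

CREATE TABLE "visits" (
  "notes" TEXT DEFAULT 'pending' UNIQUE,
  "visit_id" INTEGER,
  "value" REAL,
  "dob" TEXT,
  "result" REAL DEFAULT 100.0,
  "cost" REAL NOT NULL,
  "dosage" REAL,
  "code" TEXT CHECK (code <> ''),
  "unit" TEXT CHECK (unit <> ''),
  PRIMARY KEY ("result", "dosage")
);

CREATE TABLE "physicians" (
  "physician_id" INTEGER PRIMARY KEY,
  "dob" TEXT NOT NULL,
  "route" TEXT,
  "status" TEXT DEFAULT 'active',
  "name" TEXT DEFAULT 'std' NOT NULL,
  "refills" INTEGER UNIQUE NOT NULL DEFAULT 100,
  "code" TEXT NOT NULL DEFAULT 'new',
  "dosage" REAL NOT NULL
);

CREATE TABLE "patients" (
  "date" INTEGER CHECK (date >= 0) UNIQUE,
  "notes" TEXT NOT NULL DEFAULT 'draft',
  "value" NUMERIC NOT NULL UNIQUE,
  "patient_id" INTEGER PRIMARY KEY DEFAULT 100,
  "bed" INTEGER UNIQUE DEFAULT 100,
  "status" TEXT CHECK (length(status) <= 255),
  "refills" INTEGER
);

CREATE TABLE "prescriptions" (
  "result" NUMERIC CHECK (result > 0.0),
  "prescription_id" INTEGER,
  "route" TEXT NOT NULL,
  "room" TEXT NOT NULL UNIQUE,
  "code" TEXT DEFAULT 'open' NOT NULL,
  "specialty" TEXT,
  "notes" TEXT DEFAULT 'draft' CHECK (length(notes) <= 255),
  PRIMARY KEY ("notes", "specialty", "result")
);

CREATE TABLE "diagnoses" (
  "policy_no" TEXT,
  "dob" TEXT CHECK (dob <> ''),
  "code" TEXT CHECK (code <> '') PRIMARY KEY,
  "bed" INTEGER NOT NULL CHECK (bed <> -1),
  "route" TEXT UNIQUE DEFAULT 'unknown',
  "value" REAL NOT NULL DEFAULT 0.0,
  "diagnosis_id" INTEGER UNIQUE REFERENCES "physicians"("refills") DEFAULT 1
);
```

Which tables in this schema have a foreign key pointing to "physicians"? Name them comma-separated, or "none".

diagnoses

- diagnoses.diagnosis_id references physicians(refills).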